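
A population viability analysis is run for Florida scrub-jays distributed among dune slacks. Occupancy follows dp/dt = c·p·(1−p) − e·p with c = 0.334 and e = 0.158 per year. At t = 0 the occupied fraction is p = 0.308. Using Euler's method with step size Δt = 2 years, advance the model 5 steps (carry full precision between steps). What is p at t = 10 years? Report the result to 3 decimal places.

0.478

Update rule: p ← p + [c·p·(1−p) − e·p]·Δt with Δt = 2.
p: 0.30800 → 0.35305  (Δp = +0.04505)
p: 0.35305 → 0.39406  (Δp = +0.04101)
p: 0.39406 → 0.42904  (Δp = +0.03498)
p: 0.42904 → 0.45710  (Δp = +0.02806)
p: 0.45710 → 0.47843  (Δp = +0.02133)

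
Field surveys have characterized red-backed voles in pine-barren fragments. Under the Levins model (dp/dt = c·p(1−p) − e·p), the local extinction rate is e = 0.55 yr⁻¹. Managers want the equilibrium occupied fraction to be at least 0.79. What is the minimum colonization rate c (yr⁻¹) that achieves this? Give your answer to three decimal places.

2.619

p* = 1 − e/c ≥ 0.79 requires e/c ≤ 0.2100, i.e. c ≥ e/0.2100.
c_min = 0.55/0.2100 = 2.6190.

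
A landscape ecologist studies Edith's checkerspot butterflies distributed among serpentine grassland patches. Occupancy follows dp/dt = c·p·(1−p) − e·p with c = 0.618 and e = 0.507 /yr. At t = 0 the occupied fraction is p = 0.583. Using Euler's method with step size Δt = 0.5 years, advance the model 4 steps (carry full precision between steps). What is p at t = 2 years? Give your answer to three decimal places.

0.388

Update rule: p ← p + [c·p·(1−p) − e·p]·Δt with Δt = 0.5.
  1  |  dp/dt·Δt = -0.072669  |  p_1 = 0.510331
  2  |  dp/dt·Δt = -0.052152  |  p_2 = 0.458179
  3  |  dp/dt·Δt = -0.039439  |  p_3 = 0.418740
  4  |  dp/dt·Δt = -0.030941  |  p_4 = 0.387799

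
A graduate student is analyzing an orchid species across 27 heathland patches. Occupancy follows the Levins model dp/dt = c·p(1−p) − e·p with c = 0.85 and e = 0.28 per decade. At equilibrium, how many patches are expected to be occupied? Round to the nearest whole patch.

p* = 1 − e/c = 1 − 0.28/0.85 = 0.6706.
Expected occupied patches = N × p* = 27 × 0.6706 = 18.11 ≈ 18.

18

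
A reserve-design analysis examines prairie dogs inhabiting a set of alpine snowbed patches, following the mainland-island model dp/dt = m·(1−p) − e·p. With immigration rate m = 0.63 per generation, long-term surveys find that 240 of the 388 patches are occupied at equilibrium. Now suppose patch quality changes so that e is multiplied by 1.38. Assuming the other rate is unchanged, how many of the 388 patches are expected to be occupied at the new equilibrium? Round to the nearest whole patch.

210

Observed p* = 240/388 = 0.61856.
Balance m(1−p*) = e·p* gives e = m(1−p*)/p* = 0.63×0.38144/0.61856 = 0.38849.
New p* = m/(m+e) = 0.63000/(0.63000+0.53612) = 0.54025.
Expected occupied = 388 × 0.54025 = 209.62 ≈ 210.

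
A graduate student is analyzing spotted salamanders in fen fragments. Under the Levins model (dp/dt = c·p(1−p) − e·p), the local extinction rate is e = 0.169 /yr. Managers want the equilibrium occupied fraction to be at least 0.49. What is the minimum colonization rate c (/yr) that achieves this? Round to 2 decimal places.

p* = 1 − e/c ≥ 0.49 requires e/c ≤ 0.5100, i.e. c ≥ e/0.5100.
c_min = 0.169/0.5100 = 0.3314.

0.33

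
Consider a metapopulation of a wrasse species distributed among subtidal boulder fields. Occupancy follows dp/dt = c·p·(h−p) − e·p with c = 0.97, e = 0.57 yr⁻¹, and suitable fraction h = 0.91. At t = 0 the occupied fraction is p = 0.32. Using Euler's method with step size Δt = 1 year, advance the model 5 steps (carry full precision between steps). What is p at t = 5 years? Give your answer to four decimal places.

Update rule: p ← p + [c·p·(h−p) − e·p]·Δt with Δt = 1.
t = 1: p = 0.32000 + (+0.00074) = 0.32074
t = 2: p = 0.32074 + (+0.00051) = 0.32124
t = 3: p = 0.32124 + (+0.00035) = 0.32160
t = 4: p = 0.32160 + (+0.00024) = 0.32184
t = 5: p = 0.32184 + (+0.00017) = 0.32200

0.3220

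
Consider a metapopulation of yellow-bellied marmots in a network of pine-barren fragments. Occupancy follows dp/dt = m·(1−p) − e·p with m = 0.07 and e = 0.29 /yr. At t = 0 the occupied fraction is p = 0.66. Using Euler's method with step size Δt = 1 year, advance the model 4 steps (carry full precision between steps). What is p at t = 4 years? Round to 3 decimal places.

Update rule: p ← p + [m·(1−p) − e·p]·Δt with Δt = 1.
  1  |  dp/dt·Δt = -0.167600  |  p_1 = 0.492400
  2  |  dp/dt·Δt = -0.107264  |  p_2 = 0.385136
  3  |  dp/dt·Δt = -0.068649  |  p_3 = 0.316487
  4  |  dp/dt·Δt = -0.043935  |  p_4 = 0.272552

0.273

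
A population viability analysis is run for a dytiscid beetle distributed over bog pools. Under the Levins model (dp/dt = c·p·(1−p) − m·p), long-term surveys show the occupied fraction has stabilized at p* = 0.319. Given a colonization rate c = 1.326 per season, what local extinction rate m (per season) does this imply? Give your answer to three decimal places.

0.903

At equilibrium c(1−p*) = m.
m = 1.326 × (1 − 0.319) = 1.326 × 0.6810 = 0.9030.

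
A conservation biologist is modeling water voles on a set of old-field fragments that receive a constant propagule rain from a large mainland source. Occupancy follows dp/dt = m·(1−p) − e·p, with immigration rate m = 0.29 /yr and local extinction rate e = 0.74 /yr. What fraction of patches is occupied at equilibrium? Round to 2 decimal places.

0.28

Setting dp/dt = 0: m − m·p* = e·p*, so m = (m+e)·p*.
p* = m/(m+e) = 0.29/(0.29+0.74) = 0.29/1.0300 = 0.2816.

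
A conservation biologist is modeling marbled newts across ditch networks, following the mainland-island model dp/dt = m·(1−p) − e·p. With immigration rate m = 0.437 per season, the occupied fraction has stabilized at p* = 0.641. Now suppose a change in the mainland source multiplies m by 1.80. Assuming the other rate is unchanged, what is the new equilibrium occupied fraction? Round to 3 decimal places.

0.763

Balance m(1−p*) = e·p* gives e = m(1−p*)/p* = 0.437×0.35900/0.64100 = 0.24475.
New p* = m/(m+e) = 0.78660/(0.78660+0.24475) = 0.76269.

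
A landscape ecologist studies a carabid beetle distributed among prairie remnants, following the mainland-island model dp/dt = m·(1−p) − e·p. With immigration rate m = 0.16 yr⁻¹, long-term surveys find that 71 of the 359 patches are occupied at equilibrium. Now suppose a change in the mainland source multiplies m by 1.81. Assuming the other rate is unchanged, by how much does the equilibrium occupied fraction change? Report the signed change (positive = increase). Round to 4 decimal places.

Observed p* = 71/359 = 0.19777.
Balance m(1−p*) = e·p* gives e = m(1−p*)/p* = 0.16×0.80223/0.19777 = 0.64902.
New p* = m/(m+e) = 0.28960/(0.28960+0.64902) = 0.30854.
Δp* = 0.30854 − 0.19777 = +0.11077.

0.1108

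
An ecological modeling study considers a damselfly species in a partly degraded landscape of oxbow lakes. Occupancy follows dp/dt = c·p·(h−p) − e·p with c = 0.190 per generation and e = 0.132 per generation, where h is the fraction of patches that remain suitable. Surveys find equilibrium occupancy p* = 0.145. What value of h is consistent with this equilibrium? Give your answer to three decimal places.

At equilibrium c(h−p*) = e, so h = p* + e/c.
h = 0.145 + 0.132/0.190 = 0.145 + 0.6947 = 0.8397.

0.840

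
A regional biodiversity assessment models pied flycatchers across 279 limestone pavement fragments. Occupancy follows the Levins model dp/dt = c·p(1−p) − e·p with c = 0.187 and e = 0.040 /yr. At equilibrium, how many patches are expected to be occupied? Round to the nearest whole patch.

219

p* = 1 − e/c = 1 − 0.040/0.187 = 0.7861.
Expected occupied patches = N × p* = 279 × 0.7861 = 219.32 ≈ 219.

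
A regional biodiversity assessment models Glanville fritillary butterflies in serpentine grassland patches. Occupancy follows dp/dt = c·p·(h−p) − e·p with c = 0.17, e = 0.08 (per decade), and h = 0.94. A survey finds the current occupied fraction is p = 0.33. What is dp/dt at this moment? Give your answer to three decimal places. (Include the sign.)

Colonization term: c·p·(h−p) = 0.17×0.33×0.6100 = 0.03422.
Extinction term: e·p = 0.02640.
dp/dt = 0.03422 − 0.02640 = 0.00782.

0.008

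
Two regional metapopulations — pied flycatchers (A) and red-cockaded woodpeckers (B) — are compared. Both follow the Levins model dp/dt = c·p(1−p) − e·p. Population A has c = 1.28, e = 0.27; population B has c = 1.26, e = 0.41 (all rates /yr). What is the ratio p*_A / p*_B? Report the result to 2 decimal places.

A: p*_A = 1 − 0.27/1.28 = 0.7891.
B: p*_B = 1 − 0.41/1.26 = 0.6746.
p*_A / p*_B = 0.7891/0.6746 = 1.1697.

1.17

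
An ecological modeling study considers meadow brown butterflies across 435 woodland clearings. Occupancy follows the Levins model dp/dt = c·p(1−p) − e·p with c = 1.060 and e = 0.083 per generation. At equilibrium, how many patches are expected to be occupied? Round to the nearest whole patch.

401

p* = 1 − e/c = 1 − 0.083/1.060 = 0.9217.
Expected occupied patches = N × p* = 435 × 0.9217 = 400.94 ≈ 401.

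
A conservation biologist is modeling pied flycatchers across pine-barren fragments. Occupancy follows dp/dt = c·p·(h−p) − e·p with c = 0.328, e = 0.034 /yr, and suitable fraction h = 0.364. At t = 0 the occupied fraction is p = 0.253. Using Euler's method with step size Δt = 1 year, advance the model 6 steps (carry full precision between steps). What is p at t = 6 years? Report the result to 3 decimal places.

0.256

Update rule: p ← p + [c·p·(h−p) − e·p]·Δt with Δt = 1.
  1  |  dp/dt·Δt = +0.000609  |  p_1 = 0.253609
  2  |  dp/dt·Δt = +0.000560  |  p_2 = 0.254169
  3  |  dp/dt·Δt = +0.000515  |  p_3 = 0.254684
  4  |  dp/dt·Δt = +0.000473  |  p_4 = 0.255156
  5  |  dp/dt·Δt = +0.000434  |  p_5 = 0.255590
  6  |  dp/dt·Δt = +0.000398  |  p_6 = 0.255989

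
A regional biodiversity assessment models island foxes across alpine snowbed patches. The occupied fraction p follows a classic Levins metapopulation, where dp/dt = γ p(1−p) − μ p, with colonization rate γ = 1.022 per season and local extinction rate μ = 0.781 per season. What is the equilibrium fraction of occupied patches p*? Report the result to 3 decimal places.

At equilibrium, colonization balances extinction: γ·p*·(1−p*) = μ·p*.
So p* = 1 − μ/γ = 1 − 0.781/1.022 = 1 − 0.7642 = 0.2358.

0.236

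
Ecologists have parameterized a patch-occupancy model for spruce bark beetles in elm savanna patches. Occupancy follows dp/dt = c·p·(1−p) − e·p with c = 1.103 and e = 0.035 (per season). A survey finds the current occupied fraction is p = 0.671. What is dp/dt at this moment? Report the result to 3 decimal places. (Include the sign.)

0.220

Colonization term: c·p·(1−p) = 1.103×0.671×0.3290 = 0.24350.
Extinction term: e·p = 0.02349.
dp/dt = 0.24350 − 0.02349 = 0.22001.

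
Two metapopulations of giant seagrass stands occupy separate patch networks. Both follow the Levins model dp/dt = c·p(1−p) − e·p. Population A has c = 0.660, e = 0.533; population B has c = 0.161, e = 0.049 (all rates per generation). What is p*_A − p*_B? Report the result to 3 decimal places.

A: p*_A = 1 − 0.533/0.660 = 0.1924.
B: p*_B = 1 − 0.049/0.161 = 0.6957.
p*_A − p*_B = 0.1924 − 0.6957 = -0.5032.

-0.503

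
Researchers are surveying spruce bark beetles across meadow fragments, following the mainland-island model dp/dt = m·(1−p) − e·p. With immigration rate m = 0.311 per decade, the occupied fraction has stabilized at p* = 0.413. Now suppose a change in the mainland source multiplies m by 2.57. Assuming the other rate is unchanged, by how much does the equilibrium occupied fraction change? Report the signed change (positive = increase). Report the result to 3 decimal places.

Balance m(1−p*) = e·p* gives e = m(1−p*)/p* = 0.311×0.58700/0.41300 = 0.44203.
New p* = m/(m+e) = 0.79927/(0.79927+0.44203) = 0.64390.
Δp* = 0.64390 − 0.41300 = +0.23090.

0.231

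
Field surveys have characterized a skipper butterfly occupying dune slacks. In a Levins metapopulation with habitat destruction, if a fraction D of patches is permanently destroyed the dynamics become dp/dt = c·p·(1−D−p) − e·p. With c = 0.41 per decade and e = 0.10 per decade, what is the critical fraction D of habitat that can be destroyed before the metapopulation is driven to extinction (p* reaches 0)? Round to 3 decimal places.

The nontrivial equilibrium is p* = (1−D) − e/c; extinction occurs when this hits zero.
So D_crit = 1 − e/c = 1 − 0.10/0.41 = 1 − 0.2439 = 0.7561.
This equals the undisturbed p*, a classic result of Lande's extension.

0.756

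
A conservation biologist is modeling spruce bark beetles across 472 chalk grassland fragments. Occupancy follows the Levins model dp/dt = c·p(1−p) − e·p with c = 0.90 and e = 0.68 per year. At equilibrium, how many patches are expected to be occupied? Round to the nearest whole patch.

115

p* = 1 − e/c = 1 − 0.68/0.90 = 0.2444.
Expected occupied patches = N × p* = 472 × 0.2444 = 115.38 ≈ 115.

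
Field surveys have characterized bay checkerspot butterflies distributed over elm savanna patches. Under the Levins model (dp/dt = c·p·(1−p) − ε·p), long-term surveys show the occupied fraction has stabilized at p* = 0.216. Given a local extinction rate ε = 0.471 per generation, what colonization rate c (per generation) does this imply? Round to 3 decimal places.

At equilibrium c(1−p*) = ε, so c = ε/(1−p*).
c = 0.471/(1 − 0.216) = 0.471/0.7840 = 0.6008.

0.601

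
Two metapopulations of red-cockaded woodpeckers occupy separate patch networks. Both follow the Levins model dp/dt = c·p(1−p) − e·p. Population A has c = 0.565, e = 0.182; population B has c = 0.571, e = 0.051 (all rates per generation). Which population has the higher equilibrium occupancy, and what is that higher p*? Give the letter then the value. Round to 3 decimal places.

A: p*_A = 1 − 0.182/0.565 = 0.6779.
B: p*_B = 1 − 0.051/0.571 = 0.9107.
B is higher at 0.9107.

B, 0.911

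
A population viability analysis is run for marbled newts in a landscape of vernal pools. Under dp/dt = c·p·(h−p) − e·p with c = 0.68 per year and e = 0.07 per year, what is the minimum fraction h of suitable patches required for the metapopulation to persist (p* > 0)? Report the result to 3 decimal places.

p* = h − e/c is positive only when h > e/c.
h_min = e/c = 0.07/0.68 = 0.1029.

0.103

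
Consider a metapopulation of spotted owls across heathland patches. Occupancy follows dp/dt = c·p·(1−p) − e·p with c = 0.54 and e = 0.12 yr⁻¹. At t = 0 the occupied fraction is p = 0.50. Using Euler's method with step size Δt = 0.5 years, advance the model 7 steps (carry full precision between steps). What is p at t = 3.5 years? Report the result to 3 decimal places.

Update rule: p ← p + [c·p·(1−p) − e·p]·Δt with Δt = 0.5.
  1  |  dp/dt·Δt = +0.037500  |  p_1 = 0.537500
  2  |  dp/dt·Δt = +0.034870  |  p_2 = 0.572370
  3  |  dp/dt·Δt = +0.031744  |  p_3 = 0.604114
  4  |  dp/dt·Δt = +0.028326  |  p_4 = 0.632440
  5  |  dp/dt·Δt = +0.024818  |  p_5 = 0.657258
  6  |  dp/dt·Δt = +0.021387  |  p_6 = 0.678645
  7  |  dp/dt·Δt = +0.018164  |  p_7 = 0.696810

0.697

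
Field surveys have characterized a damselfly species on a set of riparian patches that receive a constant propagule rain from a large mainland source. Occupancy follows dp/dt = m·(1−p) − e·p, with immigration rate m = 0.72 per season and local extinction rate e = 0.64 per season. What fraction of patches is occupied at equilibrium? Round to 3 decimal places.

At equilibrium the propagule rain into empty patches balances local extinction: m(1−p*) = e·p*.
p* = m/(m+e) = 0.72/(0.72+0.64) = 0.72/1.3600 = 0.5294.

0.529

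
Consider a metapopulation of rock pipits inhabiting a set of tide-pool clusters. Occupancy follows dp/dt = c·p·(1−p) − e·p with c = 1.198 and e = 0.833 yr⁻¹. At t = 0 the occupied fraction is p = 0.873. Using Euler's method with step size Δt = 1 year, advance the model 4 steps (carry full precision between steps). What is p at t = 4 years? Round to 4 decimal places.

0.2973

Update rule: p ← p + [c·p·(1−p) − e·p]·Δt with Δt = 1.
step 1: Δp = -0.59439, p = 0.27861
step 2: Δp = +0.00870, p = 0.28731
step 3: Δp = +0.00598, p = 0.29329
step 4: Δp = +0.00400, p = 0.29729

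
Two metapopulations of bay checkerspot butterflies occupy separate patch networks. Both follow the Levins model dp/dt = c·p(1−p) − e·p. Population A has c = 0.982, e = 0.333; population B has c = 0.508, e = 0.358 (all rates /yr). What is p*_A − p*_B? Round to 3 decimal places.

0.366

A: p*_A = 1 − 0.333/0.982 = 0.6609.
B: p*_B = 1 − 0.358/0.508 = 0.2953.
p*_A − p*_B = 0.6609 − 0.2953 = 0.3656.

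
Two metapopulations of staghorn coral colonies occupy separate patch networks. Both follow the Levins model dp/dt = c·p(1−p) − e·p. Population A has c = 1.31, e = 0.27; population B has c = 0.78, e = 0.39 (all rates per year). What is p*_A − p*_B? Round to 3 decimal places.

0.294

A: p*_A = 1 − 0.27/1.31 = 0.7939.
B: p*_B = 1 − 0.39/0.78 = 0.5000.
p*_A − p*_B = 0.7939 − 0.5000 = 0.2939.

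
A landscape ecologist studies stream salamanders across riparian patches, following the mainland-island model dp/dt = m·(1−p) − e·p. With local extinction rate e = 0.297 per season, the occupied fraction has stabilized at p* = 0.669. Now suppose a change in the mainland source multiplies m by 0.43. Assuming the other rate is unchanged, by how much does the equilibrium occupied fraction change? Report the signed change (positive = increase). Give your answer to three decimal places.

-0.204

Balance m(1−p*) = e·p* gives m = e·p*/(1−p*) = 0.297×0.66900/0.33100 = 0.60028.
New p* = m/(m+e) = 0.25812/(0.25812+0.29700) = 0.46498.
Δp* = 0.46498 − 0.66900 = -0.20402.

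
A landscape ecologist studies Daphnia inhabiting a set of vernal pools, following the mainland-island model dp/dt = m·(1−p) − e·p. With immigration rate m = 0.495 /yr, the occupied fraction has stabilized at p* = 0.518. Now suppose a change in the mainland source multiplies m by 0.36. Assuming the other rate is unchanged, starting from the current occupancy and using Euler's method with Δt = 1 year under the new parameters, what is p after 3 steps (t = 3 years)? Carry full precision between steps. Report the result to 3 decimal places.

Balance m(1−p*) = e·p* gives e = m(1−p*)/p* = 0.495×0.48200/0.51800 = 0.46060.
Starting from p₀ = 0.51800; update p ← p + (dp/dt)·Δt with the new parameters.
  1  |  dp/dt·Δt = -0.152698  |  p_1 = 0.365302
  2  |  dp/dt·Δt = -0.055155  |  p_2 = 0.310148
  3  |  dp/dt·Δt = -0.019922  |  p_3 = 0.290226

0.290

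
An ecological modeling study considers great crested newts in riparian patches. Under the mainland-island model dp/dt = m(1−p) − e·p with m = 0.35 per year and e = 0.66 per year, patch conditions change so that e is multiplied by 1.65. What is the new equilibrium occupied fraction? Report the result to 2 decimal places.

0.24

Before: p* = 0.35/(0.35+0.66) = 0.3465.
After: m = 0.35, e = 1.089; p* = 0.35/1.4390 = 0.2432.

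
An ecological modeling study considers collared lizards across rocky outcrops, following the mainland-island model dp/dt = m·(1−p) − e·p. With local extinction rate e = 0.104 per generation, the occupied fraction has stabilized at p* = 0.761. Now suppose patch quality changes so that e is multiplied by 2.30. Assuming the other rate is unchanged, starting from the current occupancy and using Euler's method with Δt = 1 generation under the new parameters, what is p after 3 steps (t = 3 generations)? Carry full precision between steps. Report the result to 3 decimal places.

Balance m(1−p*) = e·p* gives m = e·p*/(1−p*) = 0.104×0.76100/0.23900 = 0.33115.
Starting from p₀ = 0.76100; update p ← p + (dp/dt)·Δt with the new parameters.
step 1: Δp = -0.10289, p = 0.65811
step 2: Δp = -0.04421, p = 0.61391
step 3: Δp = -0.01899, p = 0.59491

0.595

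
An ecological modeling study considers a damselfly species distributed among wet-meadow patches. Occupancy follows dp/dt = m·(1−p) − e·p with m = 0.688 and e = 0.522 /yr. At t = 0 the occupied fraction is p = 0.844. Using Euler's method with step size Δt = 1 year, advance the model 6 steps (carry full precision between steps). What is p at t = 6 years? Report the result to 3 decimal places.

0.569

Update rule: p ← p + [m·(1−p) − e·p]·Δt with Δt = 1.
t = 1: p = 0.84400 + (-0.33324) = 0.51076
t = 2: p = 0.51076 + (+0.06998) = 0.58074
t = 3: p = 0.58074 + (-0.01470) = 0.56604
t = 4: p = 0.56604 + (+0.00309) = 0.56913
t = 5: p = 0.56913 + (-0.00065) = 0.56848
t = 6: p = 0.56848 + (+0.00014) = 0.56862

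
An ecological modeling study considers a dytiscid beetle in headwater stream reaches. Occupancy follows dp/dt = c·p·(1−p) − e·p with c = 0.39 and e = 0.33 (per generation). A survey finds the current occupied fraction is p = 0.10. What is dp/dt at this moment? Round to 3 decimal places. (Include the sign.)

0.002

Colonization term: c·p·(1−p) = 0.39×0.10×0.9000 = 0.03510.
Extinction term: e·p = 0.03300.
dp/dt = 0.03510 − 0.03300 = 0.00210.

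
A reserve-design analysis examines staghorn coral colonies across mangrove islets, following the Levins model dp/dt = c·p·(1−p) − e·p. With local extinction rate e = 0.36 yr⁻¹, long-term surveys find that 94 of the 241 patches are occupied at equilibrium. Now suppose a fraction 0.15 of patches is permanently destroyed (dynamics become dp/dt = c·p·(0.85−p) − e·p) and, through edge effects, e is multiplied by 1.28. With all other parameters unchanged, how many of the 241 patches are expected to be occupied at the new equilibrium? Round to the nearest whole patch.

Observed p* = 94/241 = 0.39004.
Balance c(1−p*) = e gives c = e/(1 − 0.39004) = 0.36/0.60996 = 0.59020.
New p* = 0.85 − e/c = 0.85 − 0.46080/0.59020 = 0.06925.
Expected occupied = 241 × 0.06925 = 16.69 ≈ 17.

17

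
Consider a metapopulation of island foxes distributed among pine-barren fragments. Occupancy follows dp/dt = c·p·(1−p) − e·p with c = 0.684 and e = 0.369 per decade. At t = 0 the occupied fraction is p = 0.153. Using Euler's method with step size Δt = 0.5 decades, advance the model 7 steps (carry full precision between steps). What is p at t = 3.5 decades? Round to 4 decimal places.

0.2754

Update rule: p ← p + [c·p·(1−p) − e·p]·Δt with Δt = 0.5.
p: 0.15300 → 0.16909  (Δp = +0.01609)
p: 0.16909 → 0.18595  (Δp = +0.01685)
p: 0.18595 → 0.20341  (Δp = +0.01746)
p: 0.20341 → 0.22129  (Δp = +0.01789)
p: 0.22129 → 0.23940  (Δp = +0.01811)
p: 0.23940 → 0.25750  (Δp = +0.01810)
p: 0.25750 → 0.27538  (Δp = +0.01788)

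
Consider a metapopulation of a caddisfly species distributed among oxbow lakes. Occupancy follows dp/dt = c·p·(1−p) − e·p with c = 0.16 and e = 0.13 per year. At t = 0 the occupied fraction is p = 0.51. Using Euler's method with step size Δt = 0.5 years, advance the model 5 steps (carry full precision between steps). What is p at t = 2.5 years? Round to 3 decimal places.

0.452

Update rule: p ← p + [c·p·(1−p) − e·p]·Δt with Δt = 0.5.
step 1: Δp = -0.01316, p = 0.49684
step 2: Δp = -0.01230, p = 0.48455
step 3: Δp = -0.01151, p = 0.47303
step 4: Δp = -0.01081, p = 0.46223
step 5: Δp = -0.01016, p = 0.45207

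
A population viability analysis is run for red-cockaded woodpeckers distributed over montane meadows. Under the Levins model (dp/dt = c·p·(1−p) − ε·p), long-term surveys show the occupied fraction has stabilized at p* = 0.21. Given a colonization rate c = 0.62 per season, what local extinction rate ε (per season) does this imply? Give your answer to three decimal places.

At equilibrium c(1−p*) = ε.
ε = 0.62 × (1 − 0.21) = 0.62 × 0.7900 = 0.4898.

0.490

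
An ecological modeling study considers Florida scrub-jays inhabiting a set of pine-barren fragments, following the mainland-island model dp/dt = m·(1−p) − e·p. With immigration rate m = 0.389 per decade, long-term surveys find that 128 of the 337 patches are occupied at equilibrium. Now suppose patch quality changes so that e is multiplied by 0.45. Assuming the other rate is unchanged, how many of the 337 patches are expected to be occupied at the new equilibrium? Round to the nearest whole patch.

Observed p* = 128/337 = 0.37982.
Balance m(1−p*) = e·p* gives e = m(1−p*)/p* = 0.389×0.62018/0.37982 = 0.63517.
New p* = m/(m+e) = 0.38900/(0.38900+0.28583) = 0.57644.
Expected occupied = 337 × 0.57644 = 194.26 ≈ 194.

194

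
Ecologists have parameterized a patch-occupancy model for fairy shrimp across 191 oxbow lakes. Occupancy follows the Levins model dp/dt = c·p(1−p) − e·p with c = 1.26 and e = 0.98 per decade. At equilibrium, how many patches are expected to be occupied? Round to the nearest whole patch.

p* = 1 − e/c = 1 − 0.98/1.26 = 0.2222.
Expected occupied patches = N × p* = 191 × 0.2222 = 42.44 ≈ 42.

42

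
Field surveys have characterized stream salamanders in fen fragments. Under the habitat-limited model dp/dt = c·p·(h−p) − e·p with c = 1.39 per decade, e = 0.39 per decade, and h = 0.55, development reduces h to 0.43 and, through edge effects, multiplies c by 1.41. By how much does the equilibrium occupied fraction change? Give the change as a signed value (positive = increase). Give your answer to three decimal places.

Before: p* = h − e/c = 0.55 − 0.39/1.39 = 0.55 − 0.2806 = 0.2694.
After: c = 1.9599, e = 0.39, h = 0.43; p* = 0.43 − 0.39/1.9599 = 0.2310.
Δp* = 0.2310 − 0.2694 = -0.0384.

-0.038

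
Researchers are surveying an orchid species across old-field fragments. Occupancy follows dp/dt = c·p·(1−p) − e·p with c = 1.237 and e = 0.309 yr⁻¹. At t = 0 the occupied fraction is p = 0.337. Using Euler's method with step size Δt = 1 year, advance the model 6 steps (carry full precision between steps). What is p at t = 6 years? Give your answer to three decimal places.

Update rule: p ← p + [c·p·(1−p) − e·p]·Δt with Δt = 1.
step 1: Δp = +0.17225, p = 0.50925
step 2: Δp = +0.15179, p = 0.66104
step 3: Δp = +0.07291, p = 0.73395
step 4: Δp = +0.01476, p = 0.74870
step 5: Δp = +0.00139, p = 0.75009
step 6: Δp = +0.00010, p = 0.75019

0.750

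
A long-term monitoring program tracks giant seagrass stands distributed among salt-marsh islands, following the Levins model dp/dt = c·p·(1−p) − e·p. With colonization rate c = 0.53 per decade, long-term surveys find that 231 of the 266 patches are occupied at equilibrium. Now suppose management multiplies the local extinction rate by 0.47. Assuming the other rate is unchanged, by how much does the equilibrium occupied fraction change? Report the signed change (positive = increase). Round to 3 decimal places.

Observed p* = 231/266 = 0.86842.
Balance c(1−p*) = e gives e = 0.53×(1 − 0.86842) = 0.06974.
New p* = 1 − e/c = 1 − 0.03278/0.53000 = 0.93815.
Δp* = 0.93815 − 0.86842 = +0.06973.

0.070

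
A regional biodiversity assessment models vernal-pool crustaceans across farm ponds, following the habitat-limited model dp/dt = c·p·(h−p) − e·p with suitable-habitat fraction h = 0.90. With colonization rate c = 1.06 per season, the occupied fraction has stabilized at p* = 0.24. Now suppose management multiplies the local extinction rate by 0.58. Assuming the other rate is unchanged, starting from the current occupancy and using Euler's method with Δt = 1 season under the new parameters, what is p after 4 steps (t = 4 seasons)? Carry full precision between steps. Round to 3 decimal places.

0.472

Balance c(h−p*) = e gives e = 1.06×(0.9 − 0.24000) = 0.69960.
Starting from p₀ = 0.24000; update p ← p + (dp/dt)·Δt with the new parameters.
step 1: Δp = +0.07052, p = 0.31052
step 2: Δp = +0.06803, p = 0.37855
step 3: Δp = +0.05564, p = 0.43418
step 4: Δp = +0.03821, p = 0.47239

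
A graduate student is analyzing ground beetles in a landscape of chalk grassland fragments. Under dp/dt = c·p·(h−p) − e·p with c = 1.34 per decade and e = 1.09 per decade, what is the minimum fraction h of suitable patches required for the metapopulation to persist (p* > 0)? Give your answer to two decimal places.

0.81

p* = h − e/c is positive only when h > e/c.
h_min = e/c = 1.09/1.34 = 0.8134.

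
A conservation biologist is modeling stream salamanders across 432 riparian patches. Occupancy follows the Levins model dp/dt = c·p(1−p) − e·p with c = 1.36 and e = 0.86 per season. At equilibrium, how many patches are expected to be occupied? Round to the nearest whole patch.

159

p* = 1 − e/c = 1 − 0.86/1.36 = 0.3676.
Expected occupied patches = N × p* = 432 × 0.3676 = 158.82 ≈ 159.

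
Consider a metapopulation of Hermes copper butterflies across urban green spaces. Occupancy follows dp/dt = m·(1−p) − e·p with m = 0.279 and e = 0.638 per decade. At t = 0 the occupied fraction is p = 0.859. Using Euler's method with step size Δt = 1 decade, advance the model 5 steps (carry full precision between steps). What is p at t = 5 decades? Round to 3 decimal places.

0.304

Update rule: p ← p + [m·(1−p) − e·p]·Δt with Δt = 1.
p: 0.85900 → 0.35030  (Δp = -0.50870)
p: 0.35030 → 0.30807  (Δp = -0.04222)
p: 0.30807 → 0.30457  (Δp = -0.00350)
p: 0.30457 → 0.30428  (Δp = -0.00029)
p: 0.30428 → 0.30426  (Δp = -0.00002)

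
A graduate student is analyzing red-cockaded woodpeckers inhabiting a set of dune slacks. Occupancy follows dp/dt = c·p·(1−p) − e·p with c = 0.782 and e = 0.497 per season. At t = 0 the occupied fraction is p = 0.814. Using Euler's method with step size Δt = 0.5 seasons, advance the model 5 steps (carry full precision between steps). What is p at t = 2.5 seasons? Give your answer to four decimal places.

Update rule: p ← p + [c·p·(1−p) − e·p]·Δt with Δt = 0.5.
  1  |  dp/dt·Δt = -0.143080  |  p_1 = 0.670920
  2  |  dp/dt·Δt = -0.080396  |  p_2 = 0.590524
  3  |  dp/dt·Δt = -0.052199  |  p_3 = 0.538325
  4  |  dp/dt·Δt = -0.036598  |  p_4 = 0.501727
  5  |  dp/dt·Δt = -0.026930  |  p_5 = 0.474796

0.4748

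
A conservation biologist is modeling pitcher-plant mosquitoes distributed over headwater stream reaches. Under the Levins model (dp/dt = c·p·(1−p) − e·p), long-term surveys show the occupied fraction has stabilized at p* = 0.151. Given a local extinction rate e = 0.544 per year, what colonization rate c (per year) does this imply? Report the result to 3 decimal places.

0.641

At equilibrium c(1−p*) = e, so c = e/(1−p*).
c = 0.544/(1 − 0.151) = 0.544/0.8490 = 0.6408.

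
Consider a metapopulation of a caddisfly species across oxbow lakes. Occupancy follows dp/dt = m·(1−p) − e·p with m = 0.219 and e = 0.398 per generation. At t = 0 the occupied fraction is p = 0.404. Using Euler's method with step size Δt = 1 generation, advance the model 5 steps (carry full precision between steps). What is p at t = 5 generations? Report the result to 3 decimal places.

0.355

Update rule: p ← p + [m·(1−p) − e·p]·Δt with Δt = 1.
step 1: Δp = -0.03027, p = 0.37373
step 2: Δp = -0.01159, p = 0.36214
step 3: Δp = -0.00444, p = 0.35770
step 4: Δp = -0.00170, p = 0.35600
step 5: Δp = -0.00065, p = 0.35535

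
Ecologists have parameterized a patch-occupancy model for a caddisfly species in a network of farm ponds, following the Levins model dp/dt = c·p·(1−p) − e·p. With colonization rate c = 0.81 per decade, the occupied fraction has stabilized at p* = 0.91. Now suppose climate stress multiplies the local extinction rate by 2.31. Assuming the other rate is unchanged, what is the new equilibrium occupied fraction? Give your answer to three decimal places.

Balance c(1−p*) = e gives e = 0.81×(1 − 0.91000) = 0.07290.
New p* = 1 − e/c = 1 − 0.16840/0.81000 = 0.79210.

0.792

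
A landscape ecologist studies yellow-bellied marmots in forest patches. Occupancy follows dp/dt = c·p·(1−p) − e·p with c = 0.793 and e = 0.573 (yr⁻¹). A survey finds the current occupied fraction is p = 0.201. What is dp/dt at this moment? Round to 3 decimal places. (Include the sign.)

Colonization term: c·p·(1−p) = 0.793×0.201×0.7990 = 0.12736.
Extinction term: e·p = 0.11517.
dp/dt = 0.12736 − 0.11517 = 0.01218.

0.012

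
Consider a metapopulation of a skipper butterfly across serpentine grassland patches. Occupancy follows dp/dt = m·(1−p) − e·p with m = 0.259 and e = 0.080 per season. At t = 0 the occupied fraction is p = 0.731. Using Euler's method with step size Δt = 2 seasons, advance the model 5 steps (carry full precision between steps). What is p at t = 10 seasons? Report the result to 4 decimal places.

Update rule: p ← p + [m·(1−p) − e·p]·Δt with Δt = 2.
t = 2: p = 0.73100 + (+0.02238) = 0.75338
t = 4: p = 0.75338 + (+0.00721) = 0.76059
t = 6: p = 0.76059 + (+0.00232) = 0.76291
t = 8: p = 0.76291 + (+0.00075) = 0.76366
t = 10: p = 0.76366 + (+0.00024) = 0.76390

0.7639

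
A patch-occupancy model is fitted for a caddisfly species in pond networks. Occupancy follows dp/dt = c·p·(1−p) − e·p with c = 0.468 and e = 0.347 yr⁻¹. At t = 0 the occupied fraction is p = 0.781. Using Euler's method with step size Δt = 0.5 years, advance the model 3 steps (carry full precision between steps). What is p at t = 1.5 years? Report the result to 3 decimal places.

0.565

Update rule: p ← p + [c·p·(1−p) − e·p]·Δt with Δt = 0.5.
t = 0.5: p = 0.78100 + (-0.09548) = 0.68552
t = 1: p = 0.68552 + (-0.06849) = 0.61703
t = 1.5: p = 0.61703 + (-0.05176) = 0.56527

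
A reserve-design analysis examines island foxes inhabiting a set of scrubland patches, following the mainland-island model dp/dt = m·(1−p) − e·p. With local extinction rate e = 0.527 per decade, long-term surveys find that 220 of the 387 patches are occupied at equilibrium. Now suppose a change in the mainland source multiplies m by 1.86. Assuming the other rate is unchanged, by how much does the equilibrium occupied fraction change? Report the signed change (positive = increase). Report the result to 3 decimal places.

0.142

Observed p* = 220/387 = 0.56848.
Balance m(1−p*) = e·p* gives m = e·p*/(1−p*) = 0.527×0.56848/0.43152 = 0.69426.
New p* = m/(m+e) = 1.29132/(1.29132+0.52700) = 0.71017.
Δp* = 0.71017 − 0.56848 = +0.14169.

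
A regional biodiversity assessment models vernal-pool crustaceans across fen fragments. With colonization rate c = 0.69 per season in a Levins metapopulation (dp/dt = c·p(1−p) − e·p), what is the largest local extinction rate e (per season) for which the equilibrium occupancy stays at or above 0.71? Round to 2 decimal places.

0.20

1 − e/c ≥ 0.71 ⇒ e ≤ c(1 − 0.71) = 0.69 × 0.2900.
e_max = 0.2001.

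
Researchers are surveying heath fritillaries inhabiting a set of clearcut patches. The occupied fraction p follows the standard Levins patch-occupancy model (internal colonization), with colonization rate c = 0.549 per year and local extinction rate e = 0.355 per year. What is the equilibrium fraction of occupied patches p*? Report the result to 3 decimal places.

Setting dp/dt = 0 and dividing through by p* gives c·(1−p*) = e.
So p* = 1 − e/c = 1 − 0.355/0.549 = 1 − 0.6466 = 0.3534.

0.353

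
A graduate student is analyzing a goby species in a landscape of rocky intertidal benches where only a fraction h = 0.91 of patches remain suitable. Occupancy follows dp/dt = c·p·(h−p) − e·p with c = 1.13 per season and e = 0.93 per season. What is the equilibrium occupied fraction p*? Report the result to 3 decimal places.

Setting dp/dt = 0 and dividing by p* gives c·(h−p*) = e.
So p* = h − e/c = 0.91 − 0.93/1.13 = 0.91 − 0.8230 = 0.0870.

0.087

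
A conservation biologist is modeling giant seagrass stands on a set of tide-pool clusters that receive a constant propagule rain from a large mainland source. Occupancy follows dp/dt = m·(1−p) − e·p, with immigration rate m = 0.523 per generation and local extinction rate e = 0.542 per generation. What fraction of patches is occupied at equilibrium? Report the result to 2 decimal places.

Setting dp/dt = 0: m − m·p* = e·p*, so m = (m+e)·p*.
p* = m/(m+e) = 0.523/(0.523+0.542) = 0.523/1.0650 = 0.4911.

0.49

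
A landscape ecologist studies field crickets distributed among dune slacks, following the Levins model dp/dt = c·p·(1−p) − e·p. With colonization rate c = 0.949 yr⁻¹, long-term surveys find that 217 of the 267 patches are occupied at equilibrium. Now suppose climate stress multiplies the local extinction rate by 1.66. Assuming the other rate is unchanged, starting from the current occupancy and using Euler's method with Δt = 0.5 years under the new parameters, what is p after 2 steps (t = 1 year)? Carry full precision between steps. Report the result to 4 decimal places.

0.7375

Observed p* = 217/267 = 0.81273.
Balance c(1−p*) = e gives e = 0.949×(1 − 0.81273) = 0.17772.
Starting from p₀ = 0.81273; update p ← p + (dp/dt)·Δt with the new parameters.
  1  |  dp/dt·Δt = -0.047664  |  p_1 = 0.765070
  2  |  dp/dt·Δt = -0.027565  |  p_2 = 0.737505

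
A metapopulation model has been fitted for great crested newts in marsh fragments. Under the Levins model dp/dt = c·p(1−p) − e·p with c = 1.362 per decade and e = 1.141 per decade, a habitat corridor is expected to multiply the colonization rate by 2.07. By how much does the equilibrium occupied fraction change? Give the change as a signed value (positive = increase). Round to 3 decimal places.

Before: p* = 1 − 1.141/1.362 = 0.1623.
After the change, c = 2.81934, e = 1.141, so p* = 1 − 1.141/2.81934 = 0.5953.
Δp* = 0.5953 − 0.1623 = +0.4330.

0.433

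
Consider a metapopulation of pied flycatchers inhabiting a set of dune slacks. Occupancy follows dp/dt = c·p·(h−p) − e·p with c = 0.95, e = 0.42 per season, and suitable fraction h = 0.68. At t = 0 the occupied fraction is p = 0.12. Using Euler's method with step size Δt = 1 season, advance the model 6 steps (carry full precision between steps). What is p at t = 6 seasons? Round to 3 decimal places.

Update rule: p ← p + [c·p·(h−p) − e·p]·Δt with Δt = 1.
  1  |  dp/dt·Δt = +0.013440  |  p_1 = 0.133440
  2  |  dp/dt·Δt = +0.013242  |  p_2 = 0.146682
  3  |  dp/dt·Δt = +0.012710  |  p_3 = 0.159392
  4  |  dp/dt·Δt = +0.011887  |  p_4 = 0.171279
  5  |  dp/dt·Δt = +0.010839  |  p_5 = 0.182118
  6  |  dp/dt·Δt = +0.009650  |  p_6 = 0.191768

0.192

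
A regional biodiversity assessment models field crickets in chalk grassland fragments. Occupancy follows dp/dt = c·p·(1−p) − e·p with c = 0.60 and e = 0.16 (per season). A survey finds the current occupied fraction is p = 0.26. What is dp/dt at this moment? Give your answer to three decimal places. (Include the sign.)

0.074

Colonization term: c·p·(1−p) = 0.60×0.26×0.7400 = 0.11544.
Extinction term: e·p = 0.04160.
dp/dt = 0.11544 − 0.04160 = 0.07384.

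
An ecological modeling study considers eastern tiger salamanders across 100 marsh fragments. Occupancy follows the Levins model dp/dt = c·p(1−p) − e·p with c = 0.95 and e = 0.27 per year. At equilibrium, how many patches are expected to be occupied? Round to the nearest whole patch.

p* = 1 − e/c = 1 − 0.27/0.95 = 0.7158.
Expected occupied patches = N × p* = 100 × 0.7158 = 71.58 ≈ 72.

72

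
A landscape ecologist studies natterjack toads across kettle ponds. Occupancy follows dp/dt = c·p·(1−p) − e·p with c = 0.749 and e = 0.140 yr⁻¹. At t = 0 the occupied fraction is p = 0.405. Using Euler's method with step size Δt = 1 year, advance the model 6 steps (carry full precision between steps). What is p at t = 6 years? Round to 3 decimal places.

Update rule: p ← p + [c·p·(1−p) − e·p]·Δt with Δt = 1.
  1  |  dp/dt·Δt = +0.123790  |  p_1 = 0.528790
  2  |  dp/dt·Δt = +0.112599  |  p_2 = 0.641389
  3  |  dp/dt·Δt = +0.082482  |  p_3 = 0.723871
  4  |  dp/dt·Δt = +0.048369  |  p_4 = 0.772241
  5  |  dp/dt·Δt = +0.023624  |  p_5 = 0.795865
  6  |  dp/dt·Δt = +0.010264  |  p_6 = 0.806129

0.806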